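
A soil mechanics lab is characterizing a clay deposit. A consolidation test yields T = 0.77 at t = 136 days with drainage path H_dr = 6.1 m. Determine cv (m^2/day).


Using cv = T * H_dr^2 / t
H_dr^2 = 6.1^2 = 37.21
cv = 0.77 * 37.21 / 136
cv = 0.21067 m^2/day


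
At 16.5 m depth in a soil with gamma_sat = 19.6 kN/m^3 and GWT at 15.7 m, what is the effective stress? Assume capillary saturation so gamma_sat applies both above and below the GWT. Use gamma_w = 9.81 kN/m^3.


Total stress = gamma_sat * depth
sigma = 19.6 * 16.5 = 323.4 kPa
Pore water pressure u = gamma_w * (depth - d_wt)
u = 9.81 * (16.5 - 15.7) = 7.848 kPa
Effective stress = sigma - u
sigma' = 323.4 - 7.848 = 315.55 kPa


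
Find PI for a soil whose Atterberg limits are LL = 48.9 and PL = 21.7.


Using PI = LL - PL
PI = 48.9 - 21.7
PI = 27.2


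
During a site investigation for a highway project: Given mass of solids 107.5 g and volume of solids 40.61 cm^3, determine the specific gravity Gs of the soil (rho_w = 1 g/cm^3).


Result: 2.647

Derivation:
Using Gs = m_s / (V_s * rho_w)
Since rho_w = 1 g/cm^3:
Gs = 107.5 / 40.61
Gs = 2.647


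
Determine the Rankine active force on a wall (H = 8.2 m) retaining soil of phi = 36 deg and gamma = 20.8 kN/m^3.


Compute active earth pressure coefficient:
Ka = tan^2(45 - phi/2) = tan^2(27.0) = 0.259616
Compute active force:
Pa = 0.5 * Ka * gamma * H^2
Pa = 0.5 * 0.259616 * 20.8 * 8.2^2
Pa = 181.55 kN/m


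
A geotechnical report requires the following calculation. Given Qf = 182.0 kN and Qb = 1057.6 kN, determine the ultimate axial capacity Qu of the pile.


Result: 1239.6 kN

Derivation:
Using Qu = Qf + Qb
Qu = 182.0 + 1057.6
Qu = 1239.6 kN


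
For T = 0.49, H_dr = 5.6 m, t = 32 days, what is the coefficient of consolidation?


Using cv = T * H_dr^2 / t
H_dr^2 = 5.6^2 = 31.36
cv = 0.49 * 31.36 / 32
cv = 0.4802 m^2/day


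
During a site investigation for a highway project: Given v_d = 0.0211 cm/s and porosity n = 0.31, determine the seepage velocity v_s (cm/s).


Using v_s = v_d / n
v_s = 0.0211 / 0.31
v_s = 0.06806 cm/s


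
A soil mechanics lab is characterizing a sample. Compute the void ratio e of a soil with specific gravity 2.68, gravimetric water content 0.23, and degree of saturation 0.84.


Result: 0.7338

Derivation:
Using the relation e = Gs * w / S
e = 2.68 * 0.23 / 0.84
e = 0.7338


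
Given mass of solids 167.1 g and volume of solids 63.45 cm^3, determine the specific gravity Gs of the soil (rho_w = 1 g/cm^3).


Using Gs = m_s / (V_s * rho_w)
Since rho_w = 1 g/cm^3:
Gs = 167.1 / 63.45
Gs = 2.634


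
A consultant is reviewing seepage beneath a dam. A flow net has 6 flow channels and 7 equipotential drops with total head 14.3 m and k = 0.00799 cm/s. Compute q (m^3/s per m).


Convert k to m/s for unit consistency with H:
k = 0.00799 cm/s = 0.00799 / 100 m/s = 7.99e-05 m/s
Using q = k * H * Nf / Nd
Nf / Nd = 6 / 7 = 0.8571
q = 7.99e-05 * 14.3 * 0.8571
q = 0.0009793 m^3/s per m


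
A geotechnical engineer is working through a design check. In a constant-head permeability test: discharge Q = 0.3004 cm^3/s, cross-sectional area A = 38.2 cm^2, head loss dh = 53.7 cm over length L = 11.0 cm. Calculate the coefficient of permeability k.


Result: 0.001611 cm/s

Derivation:
Compute hydraulic gradient:
i = dh / L = 53.7 / 11.0 = 4.88182
Then apply Darcy's law:
k = Q / (A * i)
k = 0.3004 / (38.2 * 4.88182)
k = 0.3004 / 186.485
k = 0.001611 cm/s


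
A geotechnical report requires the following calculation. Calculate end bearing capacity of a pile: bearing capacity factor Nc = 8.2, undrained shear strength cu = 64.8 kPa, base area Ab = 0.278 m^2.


Using Qb = Nc * cu * Ab
Qb = 8.2 * 64.8 * 0.278
Qb = 147.72 kN


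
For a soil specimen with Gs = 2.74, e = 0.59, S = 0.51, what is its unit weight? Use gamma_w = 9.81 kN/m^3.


Using gamma = gamma_w * (Gs + S*e) / (1 + e)
Numerator: Gs + S*e = 2.74 + 0.51*0.59 = 3.0409
Denominator: 1 + e = 1 + 0.59 = 1.59
gamma = 9.81 * 3.0409 / 1.59
gamma = 18.762 kN/m^3


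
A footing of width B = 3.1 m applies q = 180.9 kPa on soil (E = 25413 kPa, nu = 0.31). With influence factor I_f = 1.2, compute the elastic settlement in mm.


Using Se = q * B * (1 - nu^2) * I_f / E
1 - nu^2 = 1 - 0.31^2 = 0.9039
Se = 180.9 * 3.1 * 0.9039 * 1.2 / 25413
Se = 0.023936 m
Convert to mm: Se = 0.023936 * 1000 = 23.936 mm


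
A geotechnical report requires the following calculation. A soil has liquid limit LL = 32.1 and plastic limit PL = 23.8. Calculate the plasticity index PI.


Using PI = LL - PL
PI = 32.1 - 23.8
PI = 8.3


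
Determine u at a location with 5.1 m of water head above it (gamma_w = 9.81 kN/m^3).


Using u = gamma_w * h_w
u = 9.81 * 5.1
u = 50.03 kPa


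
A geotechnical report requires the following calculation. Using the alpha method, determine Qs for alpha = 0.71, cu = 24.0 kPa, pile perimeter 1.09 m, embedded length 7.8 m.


Using Qs = alpha * cu * perimeter * L
Qs = 0.71 * 24.0 * 1.09 * 7.8
Qs = 144.87 kN


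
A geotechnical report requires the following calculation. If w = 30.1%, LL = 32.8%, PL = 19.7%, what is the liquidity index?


First compute the plasticity index:
PI = LL - PL = 32.8 - 19.7 = 13.1
Then compute the liquidity index:
LI = (w - PL) / PI
LI = (30.1 - 19.7) / 13.1
LI = 0.794


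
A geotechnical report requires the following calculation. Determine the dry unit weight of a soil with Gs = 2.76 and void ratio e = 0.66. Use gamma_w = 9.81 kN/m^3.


Using gamma_d = Gs * gamma_w / (1 + e)
gamma_d = 2.76 * 9.81 / (1 + 0.66)
gamma_d = 2.76 * 9.81 / 1.66
gamma_d = 16.311 kN/m^3


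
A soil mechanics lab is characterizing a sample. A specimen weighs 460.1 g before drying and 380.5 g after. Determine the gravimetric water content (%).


Using w = (m_wet - m_dry) / m_dry * 100
m_wet - m_dry = 460.1 - 380.5 = 79.6 g
w = 79.6 / 380.5 * 100
w = 20.92 %


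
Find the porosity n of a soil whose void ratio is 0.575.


Result: 0.3651

Derivation:
Using the relation n = e / (1 + e)
n = 0.575 / (1 + 0.575)
n = 0.575 / 1.575
n = 0.3651


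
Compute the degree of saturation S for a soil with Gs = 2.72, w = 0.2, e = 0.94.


Using S = Gs * w / e
S = 2.72 * 0.2 / 0.94
S = 0.5787


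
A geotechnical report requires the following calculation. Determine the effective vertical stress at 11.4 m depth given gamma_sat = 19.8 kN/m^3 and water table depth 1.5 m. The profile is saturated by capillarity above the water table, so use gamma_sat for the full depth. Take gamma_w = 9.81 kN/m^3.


Total stress = gamma_sat * depth
sigma = 19.8 * 11.4 = 225.72 kPa
Pore water pressure u = gamma_w * (depth - d_wt)
u = 9.81 * (11.4 - 1.5) = 97.119 kPa
Effective stress = sigma - u
sigma' = 225.72 - 97.119 = 128.6 kPa


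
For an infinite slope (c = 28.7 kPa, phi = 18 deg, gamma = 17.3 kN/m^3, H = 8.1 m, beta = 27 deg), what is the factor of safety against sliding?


Using Fs = c / (gamma*H*sin(beta)*cos(beta)) + tan(phi)/tan(beta)
Cohesion contribution = 28.7 / (17.3*8.1*sin(27)*cos(27))
Cohesion contribution = 0.506318
Friction contribution = tan(18)/tan(27) = 0.637691
Fs = 0.506318 + 0.637691
Fs = 1.144


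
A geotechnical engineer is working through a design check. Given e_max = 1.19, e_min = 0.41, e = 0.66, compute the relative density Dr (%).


Using Dr = (e_max - e) / (e_max - e_min) * 100
e_max - e = 1.19 - 0.66 = 0.53
e_max - e_min = 1.19 - 0.41 = 0.78
Dr = 0.53 / 0.78 * 100
Dr = 67.95 %


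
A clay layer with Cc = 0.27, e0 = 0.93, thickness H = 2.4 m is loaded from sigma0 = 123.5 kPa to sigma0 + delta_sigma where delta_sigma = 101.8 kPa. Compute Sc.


Using Sc = Cc * H / (1 + e0) * log10((sigma0 + delta_sigma) / sigma0)
Stress ratio = (123.5 + 101.8) / 123.5 = 1.82429
log10(1.82429) = 0.261094
Cc * H / (1 + e0) = 0.27 * 2.4 / (1 + 0.93) = 0.335751
Sc = 0.335751 * 0.261094
Sc = 0.0877 m


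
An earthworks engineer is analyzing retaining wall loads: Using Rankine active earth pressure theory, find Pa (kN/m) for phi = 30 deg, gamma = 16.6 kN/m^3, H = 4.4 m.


Compute active earth pressure coefficient:
Ka = tan^2(45 - phi/2) = tan^2(30.0) = 0.333333
Compute active force:
Pa = 0.5 * Ka * gamma * H^2
Pa = 0.5 * 0.333333 * 16.6 * 4.4^2
Pa = 53.56 kN/m


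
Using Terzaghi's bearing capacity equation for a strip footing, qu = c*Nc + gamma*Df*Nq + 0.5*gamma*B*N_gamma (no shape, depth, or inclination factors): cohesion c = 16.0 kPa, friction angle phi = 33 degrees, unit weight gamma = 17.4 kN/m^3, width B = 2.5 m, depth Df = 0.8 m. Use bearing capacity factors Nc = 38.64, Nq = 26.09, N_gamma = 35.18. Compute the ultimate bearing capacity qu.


Compute qu = c*Nc + gamma*Df*Nq + 0.5*gamma*B*N_gamma
Term 1: 16.0 * 38.64 = 618.24
Term 2: 17.4 * 0.8 * 26.09 = 363.1728
Term 3: 0.5 * 17.4 * 2.5 * 35.18 = 765.165
qu = 618.24 + 363.1728 + 765.165
qu = 1746.58 kPa


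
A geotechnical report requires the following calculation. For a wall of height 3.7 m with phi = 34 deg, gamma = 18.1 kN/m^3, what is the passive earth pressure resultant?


Result: 438.23 kN/m

Derivation:
Compute passive earth pressure coefficient:
Kp = tan^2(45 + phi/2) = tan^2(62.0) = 3.537132
Compute passive force:
Pp = 0.5 * Kp * gamma * H^2
Pp = 0.5 * 3.537132 * 18.1 * 3.7^2
Pp = 438.23 kN/m


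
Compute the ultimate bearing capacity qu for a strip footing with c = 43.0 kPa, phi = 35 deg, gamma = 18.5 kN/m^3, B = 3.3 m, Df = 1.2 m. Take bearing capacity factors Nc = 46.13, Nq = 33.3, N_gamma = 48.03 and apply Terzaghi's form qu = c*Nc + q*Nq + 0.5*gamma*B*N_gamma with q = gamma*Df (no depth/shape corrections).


Result: 4188.97 kPa

Derivation:
Compute qu = c*Nc + gamma*Df*Nq + 0.5*gamma*B*N_gamma
Term 1: 43.0 * 46.13 = 1983.59
Term 2: 18.5 * 1.2 * 33.3 = 739.26
Term 3: 0.5 * 18.5 * 3.3 * 48.03 = 1466.11575
qu = 1983.59 + 739.26 + 1466.11575
qu = 4188.97 kPa


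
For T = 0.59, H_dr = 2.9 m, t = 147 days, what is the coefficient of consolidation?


Using cv = T * H_dr^2 / t
H_dr^2 = 2.9^2 = 8.41
cv = 0.59 * 8.41 / 147
cv = 0.03375 m^2/day


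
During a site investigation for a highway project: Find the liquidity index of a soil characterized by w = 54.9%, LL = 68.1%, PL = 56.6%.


First compute the plasticity index:
PI = LL - PL = 68.1 - 56.6 = 11.5
Then compute the liquidity index:
LI = (w - PL) / PI
LI = (54.9 - 56.6) / 11.5
LI = -0.148


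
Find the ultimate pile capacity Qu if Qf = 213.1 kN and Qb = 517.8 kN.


Using Qu = Qf + Qb
Qu = 213.1 + 517.8
Qu = 730.9 kN


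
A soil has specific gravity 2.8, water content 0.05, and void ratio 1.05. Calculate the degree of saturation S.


Using S = Gs * w / e
S = 2.8 * 0.05 / 1.05
S = 0.1333


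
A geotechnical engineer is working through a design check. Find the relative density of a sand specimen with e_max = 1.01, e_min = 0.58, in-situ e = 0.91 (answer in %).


Using Dr = (e_max - e) / (e_max - e_min) * 100
e_max - e = 1.01 - 0.91 = 0.1
e_max - e_min = 1.01 - 0.58 = 0.43
Dr = 0.1 / 0.43 * 100
Dr = 23.26 %


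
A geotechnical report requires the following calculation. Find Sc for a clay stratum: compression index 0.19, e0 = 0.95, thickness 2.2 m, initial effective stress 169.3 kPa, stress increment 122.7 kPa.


Using Sc = Cc * H / (1 + e0) * log10((sigma0 + delta_sigma) / sigma0)
Stress ratio = (169.3 + 122.7) / 169.3 = 1.72475
log10(1.72475) = 0.236726
Cc * H / (1 + e0) = 0.19 * 2.2 / (1 + 0.95) = 0.214359
Sc = 0.214359 * 0.236726
Sc = 0.0507 m


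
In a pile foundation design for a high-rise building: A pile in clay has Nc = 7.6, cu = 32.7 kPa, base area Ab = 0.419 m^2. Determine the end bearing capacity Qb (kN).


Using Qb = Nc * cu * Ab
Qb = 7.6 * 32.7 * 0.419
Qb = 104.13 kN


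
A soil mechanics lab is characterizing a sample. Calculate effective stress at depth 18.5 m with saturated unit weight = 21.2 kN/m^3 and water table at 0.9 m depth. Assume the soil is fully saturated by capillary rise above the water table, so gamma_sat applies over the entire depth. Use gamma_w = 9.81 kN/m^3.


Total stress = gamma_sat * depth
sigma = 21.2 * 18.5 = 392.2 kPa
Pore water pressure u = gamma_w * (depth - d_wt)
u = 9.81 * (18.5 - 0.9) = 172.656 kPa
Effective stress = sigma - u
sigma' = 392.2 - 172.656 = 219.54 kPa


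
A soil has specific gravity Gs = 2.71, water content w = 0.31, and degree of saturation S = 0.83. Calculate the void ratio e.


Result: 1.0122

Derivation:
Using the relation e = Gs * w / S
e = 2.71 * 0.31 / 0.83
e = 1.0122


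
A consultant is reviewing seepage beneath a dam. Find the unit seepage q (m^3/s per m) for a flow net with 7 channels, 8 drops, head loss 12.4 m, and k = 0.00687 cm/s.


Convert k to m/s for unit consistency with H:
k = 0.00687 cm/s = 0.00687 / 100 m/s = 6.87e-05 m/s
Using q = k * H * Nf / Nd
Nf / Nd = 7 / 8 = 0.875
q = 6.87e-05 * 12.4 * 0.875
q = 0.0007454 m^3/s per m


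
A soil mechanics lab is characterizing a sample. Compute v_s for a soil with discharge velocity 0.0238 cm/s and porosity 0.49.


Using v_s = v_d / n
v_s = 0.0238 / 0.49
v_s = 0.04857 cm/s


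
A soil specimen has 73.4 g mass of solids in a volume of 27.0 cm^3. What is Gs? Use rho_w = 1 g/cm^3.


Using Gs = m_s / (V_s * rho_w)
Since rho_w = 1 g/cm^3:
Gs = 73.4 / 27.0
Gs = 2.719


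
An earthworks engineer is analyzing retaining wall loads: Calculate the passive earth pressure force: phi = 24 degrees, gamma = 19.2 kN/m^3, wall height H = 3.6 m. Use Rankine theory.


Result: 295.01 kN/m

Derivation:
Compute passive earth pressure coefficient:
Kp = tan^2(45 + phi/2) = tan^2(57.0) = 2.371184
Compute passive force:
Pp = 0.5 * Kp * gamma * H^2
Pp = 0.5 * 2.371184 * 19.2 * 3.6^2
Pp = 295.01 kN/m


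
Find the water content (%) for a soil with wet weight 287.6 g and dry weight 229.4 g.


Result: 25.37 %

Derivation:
Using w = (m_wet - m_dry) / m_dry * 100
m_wet - m_dry = 287.6 - 229.4 = 58.2 g
w = 58.2 / 229.4 * 100
w = 25.37 %


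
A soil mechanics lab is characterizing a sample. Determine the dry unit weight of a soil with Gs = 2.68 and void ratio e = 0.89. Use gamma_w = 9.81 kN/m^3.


Result: 13.91 kN/m^3

Derivation:
Using gamma_d = Gs * gamma_w / (1 + e)
gamma_d = 2.68 * 9.81 / (1 + 0.89)
gamma_d = 2.68 * 9.81 / 1.89
gamma_d = 13.91 kN/m^3


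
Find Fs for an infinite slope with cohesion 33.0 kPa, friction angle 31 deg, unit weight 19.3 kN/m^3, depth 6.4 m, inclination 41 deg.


Result: 1.231

Derivation:
Using Fs = c / (gamma*H*sin(beta)*cos(beta)) + tan(phi)/tan(beta)
Cohesion contribution = 33.0 / (19.3*6.4*sin(41)*cos(41))
Cohesion contribution = 0.539578
Friction contribution = tan(31)/tan(41) = 0.691211
Fs = 0.539578 + 0.691211
Fs = 1.231


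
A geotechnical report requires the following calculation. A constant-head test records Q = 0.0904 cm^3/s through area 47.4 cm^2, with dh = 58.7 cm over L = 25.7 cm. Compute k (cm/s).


Result: 0.000835 cm/s

Derivation:
Compute hydraulic gradient:
i = dh / L = 58.7 / 25.7 = 2.28405
Then apply Darcy's law:
k = Q / (A * i)
k = 0.0904 / (47.4 * 2.28405)
k = 0.0904 / 108.264
k = 0.000835 cm/s


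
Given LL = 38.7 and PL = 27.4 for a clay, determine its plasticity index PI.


Using PI = LL - PL
PI = 38.7 - 27.4
PI = 11.3


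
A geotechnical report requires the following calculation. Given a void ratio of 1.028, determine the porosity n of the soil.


Using the relation n = e / (1 + e)
n = 1.028 / (1 + 1.028)
n = 1.028 / 2.028
n = 0.5069


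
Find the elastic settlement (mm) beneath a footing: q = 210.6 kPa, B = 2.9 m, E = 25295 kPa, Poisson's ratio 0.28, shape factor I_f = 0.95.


Using Se = q * B * (1 - nu^2) * I_f / E
1 - nu^2 = 1 - 0.28^2 = 0.9216
Se = 210.6 * 2.9 * 0.9216 * 0.95 / 25295
Se = 0.021139 m
Convert to mm: Se = 0.021139 * 1000 = 21.139 mm


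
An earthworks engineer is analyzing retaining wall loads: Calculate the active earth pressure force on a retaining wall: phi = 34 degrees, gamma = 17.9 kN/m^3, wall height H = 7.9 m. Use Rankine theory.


Compute active earth pressure coefficient:
Ka = tan^2(45 - phi/2) = tan^2(28.0) = 0.282715
Compute active force:
Pa = 0.5 * Ka * gamma * H^2
Pa = 0.5 * 0.282715 * 17.9 * 7.9^2
Pa = 157.92 kN/m


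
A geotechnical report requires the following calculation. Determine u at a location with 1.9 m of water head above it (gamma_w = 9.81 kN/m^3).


Using u = gamma_w * h_w
u = 9.81 * 1.9
u = 18.64 kPa


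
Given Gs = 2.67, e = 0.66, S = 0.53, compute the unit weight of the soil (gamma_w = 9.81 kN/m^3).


Using gamma = gamma_w * (Gs + S*e) / (1 + e)
Numerator: Gs + S*e = 2.67 + 0.53*0.66 = 3.0198
Denominator: 1 + e = 1 + 0.66 = 1.66
gamma = 9.81 * 3.0198 / 1.66
gamma = 17.846 kN/m^3


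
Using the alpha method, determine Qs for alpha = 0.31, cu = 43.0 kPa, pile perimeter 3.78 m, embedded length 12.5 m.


Using Qs = alpha * cu * perimeter * L
Qs = 0.31 * 43.0 * 3.78 * 12.5
Qs = 629.84 kN


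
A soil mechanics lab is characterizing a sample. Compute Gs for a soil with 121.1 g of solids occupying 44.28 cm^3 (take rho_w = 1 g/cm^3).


Result: 2.735

Derivation:
Using Gs = m_s / (V_s * rho_w)
Since rho_w = 1 g/cm^3:
Gs = 121.1 / 44.28
Gs = 2.735


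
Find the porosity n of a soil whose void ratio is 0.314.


Result: 0.239

Derivation:
Using the relation n = e / (1 + e)
n = 0.314 / (1 + 0.314)
n = 0.314 / 1.314
n = 0.239


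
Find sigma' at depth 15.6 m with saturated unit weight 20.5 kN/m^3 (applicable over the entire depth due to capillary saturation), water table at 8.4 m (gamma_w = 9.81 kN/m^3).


Total stress = gamma_sat * depth
sigma = 20.5 * 15.6 = 319.8 kPa
Pore water pressure u = gamma_w * (depth - d_wt)
u = 9.81 * (15.6 - 8.4) = 70.632 kPa
Effective stress = sigma - u
sigma' = 319.8 - 70.632 = 249.17 kPa


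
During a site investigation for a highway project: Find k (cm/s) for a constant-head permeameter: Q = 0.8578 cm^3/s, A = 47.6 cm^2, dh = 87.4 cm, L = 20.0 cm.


Compute hydraulic gradient:
i = dh / L = 87.4 / 20.0 = 4.37
Then apply Darcy's law:
k = Q / (A * i)
k = 0.8578 / (47.6 * 4.37)
k = 0.8578 / 208.012
k = 0.004124 cm/s


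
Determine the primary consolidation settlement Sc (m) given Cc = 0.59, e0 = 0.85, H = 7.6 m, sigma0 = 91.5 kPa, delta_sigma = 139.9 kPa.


Result: 0.9766 m

Derivation:
Using Sc = Cc * H / (1 + e0) * log10((sigma0 + delta_sigma) / sigma0)
Stress ratio = (91.5 + 139.9) / 91.5 = 2.52896
log10(2.52896) = 0.402942
Cc * H / (1 + e0) = 0.59 * 7.6 / (1 + 0.85) = 2.42378
Sc = 2.42378 * 0.402942
Sc = 0.9766 m


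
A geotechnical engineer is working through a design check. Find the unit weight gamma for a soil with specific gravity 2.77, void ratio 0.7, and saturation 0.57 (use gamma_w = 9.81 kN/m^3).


Result: 18.287 kN/m^3

Derivation:
Using gamma = gamma_w * (Gs + S*e) / (1 + e)
Numerator: Gs + S*e = 2.77 + 0.57*0.7 = 3.169
Denominator: 1 + e = 1 + 0.7 = 1.7
gamma = 9.81 * 3.169 / 1.7
gamma = 18.287 kN/m^3


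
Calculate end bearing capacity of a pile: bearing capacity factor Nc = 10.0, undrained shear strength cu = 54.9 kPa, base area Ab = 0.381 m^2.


Result: 209.17 kN

Derivation:
Using Qb = Nc * cu * Ab
Qb = 10.0 * 54.9 * 0.381
Qb = 209.17 kN


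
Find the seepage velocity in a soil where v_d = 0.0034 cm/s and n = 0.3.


Using v_s = v_d / n
v_s = 0.0034 / 0.3
v_s = 0.01133 cm/s


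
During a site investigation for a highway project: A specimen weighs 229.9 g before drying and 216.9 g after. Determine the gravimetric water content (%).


Result: 5.99 %

Derivation:
Using w = (m_wet - m_dry) / m_dry * 100
m_wet - m_dry = 229.9 - 216.9 = 13.0 g
w = 13.0 / 216.9 * 100
w = 5.99 %


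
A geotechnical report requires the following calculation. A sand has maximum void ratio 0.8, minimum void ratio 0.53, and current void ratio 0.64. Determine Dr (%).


Using Dr = (e_max - e) / (e_max - e_min) * 100
e_max - e = 0.8 - 0.64 = 0.16
e_max - e_min = 0.8 - 0.53 = 0.27
Dr = 0.16 / 0.27 * 100
Dr = 59.26 %


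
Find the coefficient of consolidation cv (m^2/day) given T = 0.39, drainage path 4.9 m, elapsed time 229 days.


Using cv = T * H_dr^2 / t
H_dr^2 = 4.9^2 = 24.01
cv = 0.39 * 24.01 / 229
cv = 0.04089 m^2/day


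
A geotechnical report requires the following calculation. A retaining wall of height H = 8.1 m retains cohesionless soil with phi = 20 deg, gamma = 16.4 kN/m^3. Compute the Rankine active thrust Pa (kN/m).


Compute active earth pressure coefficient:
Ka = tan^2(45 - phi/2) = tan^2(35.0) = 0.490291
Compute active force:
Pa = 0.5 * Ka * gamma * H^2
Pa = 0.5 * 0.490291 * 16.4 * 8.1^2
Pa = 263.78 kN/m


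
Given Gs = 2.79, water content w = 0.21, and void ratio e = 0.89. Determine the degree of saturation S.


Result: 0.6583

Derivation:
Using S = Gs * w / e
S = 2.79 * 0.21 / 0.89
S = 0.6583


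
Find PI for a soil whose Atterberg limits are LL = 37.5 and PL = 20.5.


Using PI = LL - PL
PI = 37.5 - 20.5
PI = 17.0


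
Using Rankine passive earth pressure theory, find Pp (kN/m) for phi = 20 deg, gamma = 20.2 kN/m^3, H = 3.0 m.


Result: 185.4 kN/m

Derivation:
Compute passive earth pressure coefficient:
Kp = tan^2(45 + phi/2) = tan^2(55.0) = 2.039607
Compute passive force:
Pp = 0.5 * Kp * gamma * H^2
Pp = 0.5 * 2.039607 * 20.2 * 3.0^2
Pp = 185.4 kN/m


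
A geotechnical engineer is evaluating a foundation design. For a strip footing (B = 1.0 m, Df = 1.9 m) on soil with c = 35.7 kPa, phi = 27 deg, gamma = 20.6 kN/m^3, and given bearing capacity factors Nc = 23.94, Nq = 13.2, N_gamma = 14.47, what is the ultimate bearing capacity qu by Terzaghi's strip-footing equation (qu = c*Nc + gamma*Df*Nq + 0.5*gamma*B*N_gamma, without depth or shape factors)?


Result: 1520.35 kPa

Derivation:
Compute qu = c*Nc + gamma*Df*Nq + 0.5*gamma*B*N_gamma
Term 1: 35.7 * 23.94 = 854.658
Term 2: 20.6 * 1.9 * 13.2 = 516.648
Term 3: 0.5 * 20.6 * 1.0 * 14.47 = 149.041
qu = 854.658 + 516.648 + 149.041
qu = 1520.35 kPa


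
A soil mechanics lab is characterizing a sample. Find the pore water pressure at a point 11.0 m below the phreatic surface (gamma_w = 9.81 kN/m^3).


Using u = gamma_w * h_w
u = 9.81 * 11.0
u = 107.91 kPa


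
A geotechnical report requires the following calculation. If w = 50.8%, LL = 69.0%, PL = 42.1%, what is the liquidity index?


First compute the plasticity index:
PI = LL - PL = 69.0 - 42.1 = 26.9
Then compute the liquidity index:
LI = (w - PL) / PI
LI = (50.8 - 42.1) / 26.9
LI = 0.323


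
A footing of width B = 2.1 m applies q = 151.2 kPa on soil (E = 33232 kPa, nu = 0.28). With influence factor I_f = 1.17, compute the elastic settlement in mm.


Using Se = q * B * (1 - nu^2) * I_f / E
1 - nu^2 = 1 - 0.28^2 = 0.9216
Se = 151.2 * 2.1 * 0.9216 * 1.17 / 33232
Se = 0.010303 m
Convert to mm: Se = 0.010303 * 1000 = 10.303 mm


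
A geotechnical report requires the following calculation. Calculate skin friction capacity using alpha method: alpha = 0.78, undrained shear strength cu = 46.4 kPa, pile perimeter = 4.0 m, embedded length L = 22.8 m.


Using Qs = alpha * cu * perimeter * L
Qs = 0.78 * 46.4 * 4.0 * 22.8
Qs = 3300.71 kN


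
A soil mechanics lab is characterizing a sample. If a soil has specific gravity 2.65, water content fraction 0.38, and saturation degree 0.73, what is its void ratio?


Result: 1.3795

Derivation:
Using the relation e = Gs * w / S
e = 2.65 * 0.38 / 0.73
e = 1.3795


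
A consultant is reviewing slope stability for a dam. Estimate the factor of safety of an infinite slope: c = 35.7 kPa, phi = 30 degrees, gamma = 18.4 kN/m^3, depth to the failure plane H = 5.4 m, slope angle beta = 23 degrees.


Result: 2.359

Derivation:
Using Fs = c / (gamma*H*sin(beta)*cos(beta)) + tan(phi)/tan(beta)
Cohesion contribution = 35.7 / (18.4*5.4*sin(23)*cos(23))
Cohesion contribution = 0.99897
Friction contribution = tan(30)/tan(23) = 1.36015
Fs = 0.99897 + 1.36015
Fs = 2.359


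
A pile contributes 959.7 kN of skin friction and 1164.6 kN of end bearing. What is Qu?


Using Qu = Qf + Qb
Qu = 959.7 + 1164.6
Qu = 2124.3 kN


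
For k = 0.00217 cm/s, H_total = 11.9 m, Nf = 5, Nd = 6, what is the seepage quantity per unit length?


Result: 0.0002152 m^3/s per m

Derivation:
Convert k to m/s for unit consistency with H:
k = 0.00217 cm/s = 0.00217 / 100 m/s = 2.17e-05 m/s
Using q = k * H * Nf / Nd
Nf / Nd = 5 / 6 = 0.8333
q = 2.17e-05 * 11.9 * 0.8333
q = 0.0002152 m^3/s per m


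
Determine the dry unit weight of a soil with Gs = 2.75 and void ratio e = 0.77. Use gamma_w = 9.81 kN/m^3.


Using gamma_d = Gs * gamma_w / (1 + e)
gamma_d = 2.75 * 9.81 / (1 + 0.77)
gamma_d = 2.75 * 9.81 / 1.77
gamma_d = 15.242 kN/m^3


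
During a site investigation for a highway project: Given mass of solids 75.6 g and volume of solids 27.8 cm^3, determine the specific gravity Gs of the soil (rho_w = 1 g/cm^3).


Result: 2.719

Derivation:
Using Gs = m_s / (V_s * rho_w)
Since rho_w = 1 g/cm^3:
Gs = 75.6 / 27.8
Gs = 2.719


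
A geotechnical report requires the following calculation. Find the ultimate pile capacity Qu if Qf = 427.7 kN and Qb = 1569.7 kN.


Result: 1997.4 kN

Derivation:
Using Qu = Qf + Qb
Qu = 427.7 + 1569.7
Qu = 1997.4 kN


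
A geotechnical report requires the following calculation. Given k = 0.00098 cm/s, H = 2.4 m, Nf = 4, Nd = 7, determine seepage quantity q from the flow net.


Result: 1.344e-05 m^3/s per m

Derivation:
Convert k to m/s for unit consistency with H:
k = 0.00098 cm/s = 0.00098 / 100 m/s = 9.8e-06 m/s
Using q = k * H * Nf / Nd
Nf / Nd = 4 / 7 = 0.5714
q = 9.8e-06 * 2.4 * 0.5714
q = 1.344e-05 m^3/s per m


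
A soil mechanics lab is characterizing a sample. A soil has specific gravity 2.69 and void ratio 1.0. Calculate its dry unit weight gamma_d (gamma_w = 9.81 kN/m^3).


Using gamma_d = Gs * gamma_w / (1 + e)
gamma_d = 2.69 * 9.81 / (1 + 1.0)
gamma_d = 2.69 * 9.81 / 2.0
gamma_d = 13.194 kN/m^3


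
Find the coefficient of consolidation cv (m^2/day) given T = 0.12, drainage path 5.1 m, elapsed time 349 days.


Using cv = T * H_dr^2 / t
H_dr^2 = 5.1^2 = 26.01
cv = 0.12 * 26.01 / 349
cv = 0.00894 m^2/day


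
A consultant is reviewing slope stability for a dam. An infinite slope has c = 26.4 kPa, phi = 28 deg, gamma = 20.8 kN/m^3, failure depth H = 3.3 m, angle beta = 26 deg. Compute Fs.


Using Fs = c / (gamma*H*sin(beta)*cos(beta)) + tan(phi)/tan(beta)
Cohesion contribution = 26.4 / (20.8*3.3*sin(26)*cos(26))
Cohesion contribution = 0.976168
Friction contribution = tan(28)/tan(26) = 1.09017
Fs = 0.976168 + 1.09017
Fs = 2.066


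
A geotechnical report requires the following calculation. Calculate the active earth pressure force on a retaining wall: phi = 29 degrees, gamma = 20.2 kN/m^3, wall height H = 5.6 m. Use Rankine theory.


Compute active earth pressure coefficient:
Ka = tan^2(45 - phi/2) = tan^2(30.5) = 0.346974
Compute active force:
Pa = 0.5 * Ka * gamma * H^2
Pa = 0.5 * 0.346974 * 20.2 * 5.6^2
Pa = 109.9 kN/m


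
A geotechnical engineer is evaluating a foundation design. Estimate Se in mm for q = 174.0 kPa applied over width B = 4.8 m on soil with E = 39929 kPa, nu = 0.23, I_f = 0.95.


Using Se = q * B * (1 - nu^2) * I_f / E
1 - nu^2 = 1 - 0.23^2 = 0.9471
Se = 174.0 * 4.8 * 0.9471 * 0.95 / 39929
Se = 0.018820 m
Convert to mm: Se = 0.018820 * 1000 = 18.82 mm


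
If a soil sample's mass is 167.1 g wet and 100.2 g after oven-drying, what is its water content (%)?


Result: 66.77 %

Derivation:
Using w = (m_wet - m_dry) / m_dry * 100
m_wet - m_dry = 167.1 - 100.2 = 66.9 g
w = 66.9 / 100.2 * 100
w = 66.77 %


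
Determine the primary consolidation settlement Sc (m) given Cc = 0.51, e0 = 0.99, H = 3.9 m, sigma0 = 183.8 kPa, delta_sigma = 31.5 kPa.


Result: 0.0687 m

Derivation:
Using Sc = Cc * H / (1 + e0) * log10((sigma0 + delta_sigma) / sigma0)
Stress ratio = (183.8 + 31.5) / 183.8 = 1.17138
log10(1.17138) = 0.0686985
Cc * H / (1 + e0) = 0.51 * 3.9 / (1 + 0.99) = 0.999497
Sc = 0.999497 * 0.0686985
Sc = 0.0687 m


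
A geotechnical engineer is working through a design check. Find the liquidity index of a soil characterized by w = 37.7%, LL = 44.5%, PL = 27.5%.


First compute the plasticity index:
PI = LL - PL = 44.5 - 27.5 = 17.0
Then compute the liquidity index:
LI = (w - PL) / PI
LI = (37.7 - 27.5) / 17.0
LI = 0.6


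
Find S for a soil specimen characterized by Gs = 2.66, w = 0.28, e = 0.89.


Using S = Gs * w / e
S = 2.66 * 0.28 / 0.89
S = 0.8369


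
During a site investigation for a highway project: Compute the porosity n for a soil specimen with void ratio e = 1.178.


Result: 0.5409

Derivation:
Using the relation n = e / (1 + e)
n = 1.178 / (1 + 1.178)
n = 1.178 / 2.178
n = 0.5409


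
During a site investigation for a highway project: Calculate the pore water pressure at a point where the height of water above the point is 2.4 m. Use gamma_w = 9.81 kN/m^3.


Using u = gamma_w * h_w
u = 9.81 * 2.4
u = 23.54 kPa


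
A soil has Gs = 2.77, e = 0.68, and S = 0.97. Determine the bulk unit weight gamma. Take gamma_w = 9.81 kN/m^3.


Using gamma = gamma_w * (Gs + S*e) / (1 + e)
Numerator: Gs + S*e = 2.77 + 0.97*0.68 = 3.4296
Denominator: 1 + e = 1 + 0.68 = 1.68
gamma = 9.81 * 3.4296 / 1.68
gamma = 20.026 kN/m^3


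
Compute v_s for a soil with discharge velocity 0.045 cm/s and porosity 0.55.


Using v_s = v_d / n
v_s = 0.045 / 0.55
v_s = 0.08182 cm/s


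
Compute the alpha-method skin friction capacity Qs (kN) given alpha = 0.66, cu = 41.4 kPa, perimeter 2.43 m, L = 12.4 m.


Using Qs = alpha * cu * perimeter * L
Qs = 0.66 * 41.4 * 2.43 * 12.4
Qs = 823.33 kN


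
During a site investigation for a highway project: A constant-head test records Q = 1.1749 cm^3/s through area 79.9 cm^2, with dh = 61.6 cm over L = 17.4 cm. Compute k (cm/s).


Result: 0.004154 cm/s

Derivation:
Compute hydraulic gradient:
i = dh / L = 61.6 / 17.4 = 3.54023
Then apply Darcy's law:
k = Q / (A * i)
k = 1.1749 / (79.9 * 3.54023)
k = 1.1749 / 282.864
k = 0.004154 cm/s


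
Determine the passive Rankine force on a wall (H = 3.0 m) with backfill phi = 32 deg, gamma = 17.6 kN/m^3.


Compute passive earth pressure coefficient:
Kp = tan^2(45 + phi/2) = tan^2(61.0) = 3.254588
Compute passive force:
Pp = 0.5 * Kp * gamma * H^2
Pp = 0.5 * 3.254588 * 17.6 * 3.0^2
Pp = 257.76 kN/m


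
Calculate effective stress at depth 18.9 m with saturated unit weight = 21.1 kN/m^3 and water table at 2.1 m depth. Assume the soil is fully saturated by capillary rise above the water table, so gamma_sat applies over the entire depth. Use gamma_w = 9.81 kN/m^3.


Result: 233.98 kPa

Derivation:
Total stress = gamma_sat * depth
sigma = 21.1 * 18.9 = 398.79 kPa
Pore water pressure u = gamma_w * (depth - d_wt)
u = 9.81 * (18.9 - 2.1) = 164.808 kPa
Effective stress = sigma - u
sigma' = 398.79 - 164.808 = 233.98 kPa


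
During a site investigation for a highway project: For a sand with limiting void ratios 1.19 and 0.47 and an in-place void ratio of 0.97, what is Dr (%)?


Result: 30.56 %

Derivation:
Using Dr = (e_max - e) / (e_max - e_min) * 100
e_max - e = 1.19 - 0.97 = 0.22
e_max - e_min = 1.19 - 0.47 = 0.72
Dr = 0.22 / 0.72 * 100
Dr = 30.56 %


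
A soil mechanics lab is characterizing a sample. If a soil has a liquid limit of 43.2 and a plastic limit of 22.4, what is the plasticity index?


Result: 20.8

Derivation:
Using PI = LL - PL
PI = 43.2 - 22.4
PI = 20.8


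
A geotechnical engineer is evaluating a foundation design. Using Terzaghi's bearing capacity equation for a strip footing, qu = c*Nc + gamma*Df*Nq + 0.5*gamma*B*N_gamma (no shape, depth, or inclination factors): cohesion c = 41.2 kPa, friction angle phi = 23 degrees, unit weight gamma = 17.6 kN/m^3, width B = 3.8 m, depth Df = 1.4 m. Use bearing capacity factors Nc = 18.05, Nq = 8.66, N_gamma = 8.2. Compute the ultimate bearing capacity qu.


Compute qu = c*Nc + gamma*Df*Nq + 0.5*gamma*B*N_gamma
Term 1: 41.2 * 18.05 = 743.66
Term 2: 17.6 * 1.4 * 8.66 = 213.3824
Term 3: 0.5 * 17.6 * 3.8 * 8.2 = 274.208
qu = 743.66 + 213.3824 + 274.208
qu = 1231.25 kPa


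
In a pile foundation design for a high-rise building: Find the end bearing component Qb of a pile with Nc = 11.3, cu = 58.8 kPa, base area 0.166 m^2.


Result: 110.3 kN

Derivation:
Using Qb = Nc * cu * Ab
Qb = 11.3 * 58.8 * 0.166
Qb = 110.3 kN


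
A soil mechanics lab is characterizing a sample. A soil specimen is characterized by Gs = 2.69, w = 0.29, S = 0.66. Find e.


Using the relation e = Gs * w / S
e = 2.69 * 0.29 / 0.66
e = 1.182


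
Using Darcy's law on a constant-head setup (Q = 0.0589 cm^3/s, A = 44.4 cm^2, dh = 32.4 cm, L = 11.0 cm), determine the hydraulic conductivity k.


Compute hydraulic gradient:
i = dh / L = 32.4 / 11.0 = 2.94545
Then apply Darcy's law:
k = Q / (A * i)
k = 0.0589 / (44.4 * 2.94545)
k = 0.0589 / 130.778
k = 0.00045 cm/s


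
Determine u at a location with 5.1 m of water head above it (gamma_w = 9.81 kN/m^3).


Result: 50.03 kPa

Derivation:
Using u = gamma_w * h_w
u = 9.81 * 5.1
u = 50.03 kPa


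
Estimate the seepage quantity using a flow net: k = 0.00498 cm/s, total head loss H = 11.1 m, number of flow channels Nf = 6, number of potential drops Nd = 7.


Convert k to m/s for unit consistency with H:
k = 0.00498 cm/s = 0.00498 / 100 m/s = 4.98e-05 m/s
Using q = k * H * Nf / Nd
Nf / Nd = 6 / 7 = 0.8571
q = 4.98e-05 * 11.1 * 0.8571
q = 0.0004738 m^3/s per m


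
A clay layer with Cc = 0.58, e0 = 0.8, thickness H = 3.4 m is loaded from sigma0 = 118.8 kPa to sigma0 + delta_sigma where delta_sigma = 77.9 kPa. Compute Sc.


Result: 0.2399 m

Derivation:
Using Sc = Cc * H / (1 + e0) * log10((sigma0 + delta_sigma) / sigma0)
Stress ratio = (118.8 + 77.9) / 118.8 = 1.65572
log10(1.65572) = 0.218988
Cc * H / (1 + e0) = 0.58 * 3.4 / (1 + 0.8) = 1.09556
Sc = 1.09556 * 0.218988
Sc = 0.2399 m


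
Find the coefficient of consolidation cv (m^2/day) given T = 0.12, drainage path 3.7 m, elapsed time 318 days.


Result: 0.00517 m^2/day

Derivation:
Using cv = T * H_dr^2 / t
H_dr^2 = 3.7^2 = 13.69
cv = 0.12 * 13.69 / 318
cv = 0.00517 m^2/day


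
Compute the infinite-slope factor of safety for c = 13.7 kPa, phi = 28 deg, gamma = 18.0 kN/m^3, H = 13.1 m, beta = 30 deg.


Result: 1.055

Derivation:
Using Fs = c / (gamma*H*sin(beta)*cos(beta)) + tan(phi)/tan(beta)
Cohesion contribution = 13.7 / (18.0*13.1*sin(30)*cos(30))
Cohesion contribution = 0.134176
Friction contribution = tan(28)/tan(30) = 0.920948
Fs = 0.134176 + 0.920948
Fs = 1.055


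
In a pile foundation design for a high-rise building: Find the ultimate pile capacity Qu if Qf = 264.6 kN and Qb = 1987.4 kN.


Using Qu = Qf + Qb
Qu = 264.6 + 1987.4
Qu = 2252.0 kN


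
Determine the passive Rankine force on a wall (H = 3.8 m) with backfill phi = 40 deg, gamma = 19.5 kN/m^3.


Compute passive earth pressure coefficient:
Kp = tan^2(45 + phi/2) = tan^2(65.0) = 4.59891
Compute passive force:
Pp = 0.5 * Kp * gamma * H^2
Pp = 0.5 * 4.59891 * 19.5 * 3.8^2
Pp = 647.48 kN/m


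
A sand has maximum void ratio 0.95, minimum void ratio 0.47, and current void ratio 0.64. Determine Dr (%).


Using Dr = (e_max - e) / (e_max - e_min) * 100
e_max - e = 0.95 - 0.64 = 0.31
e_max - e_min = 0.95 - 0.47 = 0.48
Dr = 0.31 / 0.48 * 100
Dr = 64.58 %


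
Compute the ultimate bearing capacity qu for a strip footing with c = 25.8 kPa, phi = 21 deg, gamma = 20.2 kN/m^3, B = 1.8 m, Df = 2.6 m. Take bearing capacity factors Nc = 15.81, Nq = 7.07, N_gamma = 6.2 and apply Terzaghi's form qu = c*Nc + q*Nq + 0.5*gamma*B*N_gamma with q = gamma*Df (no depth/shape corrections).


Compute qu = c*Nc + gamma*Df*Nq + 0.5*gamma*B*N_gamma
Term 1: 25.8 * 15.81 = 407.898
Term 2: 20.2 * 2.6 * 7.07 = 371.3164
Term 3: 0.5 * 20.2 * 1.8 * 6.2 = 112.716
qu = 407.898 + 371.3164 + 112.716
qu = 891.93 kPa


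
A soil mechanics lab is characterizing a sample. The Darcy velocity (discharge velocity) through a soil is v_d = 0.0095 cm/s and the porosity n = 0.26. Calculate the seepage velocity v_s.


Result: 0.03654 cm/s

Derivation:
Using v_s = v_d / n
v_s = 0.0095 / 0.26
v_s = 0.03654 cm/s


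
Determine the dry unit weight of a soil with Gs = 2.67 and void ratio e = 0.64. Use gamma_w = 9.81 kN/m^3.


Using gamma_d = Gs * gamma_w / (1 + e)
gamma_d = 2.67 * 9.81 / (1 + 0.64)
gamma_d = 2.67 * 9.81 / 1.64
gamma_d = 15.971 kN/m^3


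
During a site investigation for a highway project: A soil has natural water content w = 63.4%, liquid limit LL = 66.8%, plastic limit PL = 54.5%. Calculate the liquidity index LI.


Result: 0.724

Derivation:
First compute the plasticity index:
PI = LL - PL = 66.8 - 54.5 = 12.3
Then compute the liquidity index:
LI = (w - PL) / PI
LI = (63.4 - 54.5) / 12.3
LI = 0.724


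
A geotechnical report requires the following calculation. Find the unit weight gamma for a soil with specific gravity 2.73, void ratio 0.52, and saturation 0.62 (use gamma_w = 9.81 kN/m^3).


Using gamma = gamma_w * (Gs + S*e) / (1 + e)
Numerator: Gs + S*e = 2.73 + 0.62*0.52 = 3.0524
Denominator: 1 + e = 1 + 0.52 = 1.52
gamma = 9.81 * 3.0524 / 1.52
gamma = 19.7 kN/m^3


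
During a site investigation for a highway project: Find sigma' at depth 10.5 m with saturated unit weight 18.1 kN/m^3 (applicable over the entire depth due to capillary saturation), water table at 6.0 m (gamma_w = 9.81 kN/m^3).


Result: 145.91 kPa

Derivation:
Total stress = gamma_sat * depth
sigma = 18.1 * 10.5 = 190.05 kPa
Pore water pressure u = gamma_w * (depth - d_wt)
u = 9.81 * (10.5 - 6.0) = 44.145 kPa
Effective stress = sigma - u
sigma' = 190.05 - 44.145 = 145.91 kPa


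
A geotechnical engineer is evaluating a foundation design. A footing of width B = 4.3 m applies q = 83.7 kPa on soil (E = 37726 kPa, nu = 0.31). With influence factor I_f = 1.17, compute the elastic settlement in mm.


Result: 10.089 mm

Derivation:
Using Se = q * B * (1 - nu^2) * I_f / E
1 - nu^2 = 1 - 0.31^2 = 0.9039
Se = 83.7 * 4.3 * 0.9039 * 1.17 / 37726
Se = 0.010089 m
Convert to mm: Se = 0.010089 * 1000 = 10.089 mm


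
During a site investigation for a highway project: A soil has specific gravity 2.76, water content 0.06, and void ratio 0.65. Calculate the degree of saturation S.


Using S = Gs * w / e
S = 2.76 * 0.06 / 0.65
S = 0.2548


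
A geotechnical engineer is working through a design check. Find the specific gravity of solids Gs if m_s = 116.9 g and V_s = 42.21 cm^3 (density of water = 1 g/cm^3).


Using Gs = m_s / (V_s * rho_w)
Since rho_w = 1 g/cm^3:
Gs = 116.9 / 42.21
Gs = 2.769


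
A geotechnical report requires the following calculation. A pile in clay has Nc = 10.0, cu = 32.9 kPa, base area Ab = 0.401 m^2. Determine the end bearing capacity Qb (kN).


Using Qb = Nc * cu * Ab
Qb = 10.0 * 32.9 * 0.401
Qb = 131.93 kN


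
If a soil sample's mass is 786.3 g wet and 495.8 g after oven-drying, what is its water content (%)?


Using w = (m_wet - m_dry) / m_dry * 100
m_wet - m_dry = 786.3 - 495.8 = 290.5 g
w = 290.5 / 495.8 * 100
w = 58.59 %


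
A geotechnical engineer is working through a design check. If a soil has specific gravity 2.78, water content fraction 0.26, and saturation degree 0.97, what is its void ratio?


Result: 0.7452

Derivation:
Using the relation e = Gs * w / S
e = 2.78 * 0.26 / 0.97
e = 0.7452


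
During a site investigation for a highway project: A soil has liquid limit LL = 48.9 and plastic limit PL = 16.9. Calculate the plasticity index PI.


Using PI = LL - PL
PI = 48.9 - 16.9
PI = 32.0


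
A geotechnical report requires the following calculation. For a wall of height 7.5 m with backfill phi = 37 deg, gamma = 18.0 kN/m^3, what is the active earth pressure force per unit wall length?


Compute active earth pressure coefficient:
Ka = tan^2(45 - phi/2) = tan^2(26.5) = 0.248584
Compute active force:
Pa = 0.5 * Ka * gamma * H^2
Pa = 0.5 * 0.248584 * 18.0 * 7.5^2
Pa = 125.85 kN/m


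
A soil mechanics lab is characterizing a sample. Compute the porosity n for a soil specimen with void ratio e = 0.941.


Using the relation n = e / (1 + e)
n = 0.941 / (1 + 0.941)
n = 0.941 / 1.941
n = 0.4848
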